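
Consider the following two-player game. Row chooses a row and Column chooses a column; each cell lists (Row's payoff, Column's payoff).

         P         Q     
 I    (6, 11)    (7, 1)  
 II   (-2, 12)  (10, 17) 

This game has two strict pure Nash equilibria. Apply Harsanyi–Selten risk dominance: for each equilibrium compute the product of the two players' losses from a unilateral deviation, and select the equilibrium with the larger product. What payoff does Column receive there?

At (I, P): Row loses 6 − (-2) = 8 by deviating; Column loses 11 − 1 = 10. Product = 8·10 = 80.
At (II, Q): Row loses 10 − 7 = 3 by deviating; Column loses 17 − 12 = 5. Product = 3·5 = 15.
80 > 15, so (I, P) is risk-dominant. Column's payoff there is 11.

11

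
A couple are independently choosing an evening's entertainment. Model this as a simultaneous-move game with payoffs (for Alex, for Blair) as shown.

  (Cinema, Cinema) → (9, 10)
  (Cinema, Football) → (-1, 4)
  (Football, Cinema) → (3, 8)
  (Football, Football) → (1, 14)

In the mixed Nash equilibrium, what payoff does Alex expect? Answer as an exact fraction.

Blair mixes with probability q on Cinema, chosen so Alex is indifferent: 9q + (-1)(1−q) = 3q + 1(1−q) gives q = 1/4.
Alex's expected payoff (from either row, since indifferent) is 9·1/4 + (-1)·3/4 = 3/2.

3/2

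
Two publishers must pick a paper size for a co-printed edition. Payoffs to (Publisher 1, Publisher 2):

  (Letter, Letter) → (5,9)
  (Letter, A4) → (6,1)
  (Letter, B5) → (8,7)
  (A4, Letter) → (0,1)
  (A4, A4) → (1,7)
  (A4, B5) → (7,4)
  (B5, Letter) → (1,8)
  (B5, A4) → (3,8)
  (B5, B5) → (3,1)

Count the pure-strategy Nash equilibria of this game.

1

Both Letter: Publisher 1 gets 5 (best alternative 1); Publisher 2 gets 9 (best alternative 7). Neither deviates — NE.
Both B5 is not a NE: Publisher 1 would switch to Letter (8 > 3).
No other cell survives both best-response checks, so there is 1 pure NE.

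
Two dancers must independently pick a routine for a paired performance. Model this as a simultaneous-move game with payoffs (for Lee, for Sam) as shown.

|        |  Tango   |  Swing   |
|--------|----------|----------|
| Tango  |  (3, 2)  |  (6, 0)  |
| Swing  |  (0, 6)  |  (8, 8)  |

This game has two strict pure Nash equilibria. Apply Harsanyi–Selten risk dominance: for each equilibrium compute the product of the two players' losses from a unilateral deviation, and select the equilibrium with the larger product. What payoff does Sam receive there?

2

At both Tango: Lee loses 3 − 0 = 3 by deviating; Sam loses 2 − 0 = 2. Product = 3·2 = 6.
At both Swing: Lee loses 8 − 6 = 2 by deviating; Sam loses 8 − 6 = 2. Product = 2·2 = 4.
6 > 4, so both Tango is risk-dominant. Sam's payoff there is 2.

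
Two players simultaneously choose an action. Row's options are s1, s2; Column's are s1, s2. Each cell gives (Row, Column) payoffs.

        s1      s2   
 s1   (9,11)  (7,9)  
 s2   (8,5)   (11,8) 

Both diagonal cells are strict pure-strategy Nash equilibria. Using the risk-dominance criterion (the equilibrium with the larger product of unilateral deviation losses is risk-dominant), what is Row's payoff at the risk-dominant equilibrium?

At both s1: Row loses 9 − 8 = 1 by deviating; Column loses 11 − 9 = 2. Product = 1·2 = 2.
At both s2: Row loses 11 − 7 = 4 by deviating; Column loses 8 − 5 = 3. Product = 4·3 = 12.
12 > 2, so both s2 is risk-dominant. Row's payoff there is 11.

11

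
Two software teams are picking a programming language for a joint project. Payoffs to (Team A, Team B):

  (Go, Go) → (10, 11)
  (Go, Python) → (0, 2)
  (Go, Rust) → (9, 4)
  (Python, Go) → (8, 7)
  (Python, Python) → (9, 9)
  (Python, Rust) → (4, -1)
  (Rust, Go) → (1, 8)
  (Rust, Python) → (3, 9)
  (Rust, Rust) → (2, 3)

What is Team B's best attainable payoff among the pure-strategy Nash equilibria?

11

Both Go is a pure NE (Team A: 10 ≥ 8; Team B: 11 ≥ 4). Team B gets 11.
Both Python is a pure NE (Team A: 9 ≥ 3; Team B: 9 ≥ 7). Team B gets 9.
Every other cell has a profitable deviation for at least one player. Highest of {11, 9} is 11.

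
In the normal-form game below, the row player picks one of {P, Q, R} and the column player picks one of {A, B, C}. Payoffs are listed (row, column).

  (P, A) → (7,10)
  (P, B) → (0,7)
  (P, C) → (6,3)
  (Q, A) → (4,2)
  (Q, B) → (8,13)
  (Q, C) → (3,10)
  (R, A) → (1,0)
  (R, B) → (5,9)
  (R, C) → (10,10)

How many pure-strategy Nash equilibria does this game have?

3

(P, A): the row player gets 7 (best alternative 4); the column player gets 10 (best alternative 7). Neither deviates — NE.
(Q, B): the row player gets 8 (best alternative 5); the column player gets 13 (best alternative 10). Neither deviates — NE.
(R, C): the row player gets 10 (best alternative 6); the column player gets 10 (best alternative 9). Neither deviates — NE.
(P, C) is not a NE: the row player would switch to R (10 > 6).
No other cell survives both best-response checks, so there are 3 pure NE.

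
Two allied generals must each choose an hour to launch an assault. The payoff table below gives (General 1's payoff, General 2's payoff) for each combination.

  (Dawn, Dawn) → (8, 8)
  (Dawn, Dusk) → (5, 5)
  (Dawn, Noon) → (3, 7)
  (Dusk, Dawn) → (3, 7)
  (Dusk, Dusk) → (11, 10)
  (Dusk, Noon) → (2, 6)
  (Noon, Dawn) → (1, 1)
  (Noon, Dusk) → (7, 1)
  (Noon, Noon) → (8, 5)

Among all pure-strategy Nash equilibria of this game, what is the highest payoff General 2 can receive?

Both Dawn is a pure NE (General 1: 8 ≥ 3; General 2: 8 ≥ 7). General 2 gets 8.
Both Dusk is a pure NE (General 1: 11 ≥ 7; General 2: 10 ≥ 7). General 2 gets 10.
Both Noon is a pure NE (General 1: 8 ≥ 3; General 2: 5 ≥ 1). General 2 gets 5.
Every other cell has a profitable deviation for at least one player. Highest of {8, 10, 5} is 10.

10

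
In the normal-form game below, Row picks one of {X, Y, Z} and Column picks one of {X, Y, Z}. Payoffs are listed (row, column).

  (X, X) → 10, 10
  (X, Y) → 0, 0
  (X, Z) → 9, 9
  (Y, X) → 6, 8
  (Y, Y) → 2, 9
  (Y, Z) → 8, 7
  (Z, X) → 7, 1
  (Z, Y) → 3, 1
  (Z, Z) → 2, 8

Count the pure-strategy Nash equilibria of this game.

Both X: Row gets 10 (best alternative 7); Column gets 10 (best alternative 9). Neither deviates — NE.
Both Z is not a NE: Row would switch to X (9 > 2).
No other cell survives both best-response checks, so there is 1 pure NE.

1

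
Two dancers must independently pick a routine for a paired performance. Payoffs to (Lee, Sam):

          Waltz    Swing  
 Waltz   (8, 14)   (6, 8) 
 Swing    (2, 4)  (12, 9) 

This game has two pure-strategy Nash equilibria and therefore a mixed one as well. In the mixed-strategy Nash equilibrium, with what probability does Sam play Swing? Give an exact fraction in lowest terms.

Sam's mix q on Waltz must make Lee indifferent between Waltz and Swing.
Lee's payoff from Waltz: 8q + 6(1−q). From Swing: 2q + 12(1−q).
Set equal: 6q = 6(1−q) → q = 6/12 = 1/2.
Probability on Swing is 1 − 1/2 = 1/2.

1/2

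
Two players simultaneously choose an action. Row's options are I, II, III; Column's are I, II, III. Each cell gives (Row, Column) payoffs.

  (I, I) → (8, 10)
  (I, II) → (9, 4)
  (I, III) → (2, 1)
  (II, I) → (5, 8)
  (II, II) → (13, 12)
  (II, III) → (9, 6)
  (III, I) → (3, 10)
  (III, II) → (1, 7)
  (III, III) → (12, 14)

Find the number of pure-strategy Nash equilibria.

Both I: Row gets 8 (best alternative 5); Column gets 10 (best alternative 4). Neither deviates — NE.
Both II: Row gets 13 (best alternative 9); Column gets 12 (best alternative 8). Neither deviates — NE.
Both III: Row gets 12 (best alternative 9); Column gets 14 (best alternative 10). Neither deviates — NE.
(III, II) is not a NE: Row would switch to II (13 > 1).
No other cell survives both best-response checks, so there are 3 pure NE.

3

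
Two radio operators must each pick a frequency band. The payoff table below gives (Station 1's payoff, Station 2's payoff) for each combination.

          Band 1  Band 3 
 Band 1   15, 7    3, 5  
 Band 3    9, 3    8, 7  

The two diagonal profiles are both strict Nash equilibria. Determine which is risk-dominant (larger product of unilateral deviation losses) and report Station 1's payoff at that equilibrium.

At both Band 1: Station 1 loses 15 − 9 = 6 by deviating; Station 2 loses 7 − 5 = 2. Product = 6·2 = 12.
At both Band 3: Station 1 loses 8 − 3 = 5 by deviating; Station 2 loses 7 − 3 = 4. Product = 5·4 = 20.
20 > 12, so both Band 3 is risk-dominant. Station 1's payoff there is 8.

8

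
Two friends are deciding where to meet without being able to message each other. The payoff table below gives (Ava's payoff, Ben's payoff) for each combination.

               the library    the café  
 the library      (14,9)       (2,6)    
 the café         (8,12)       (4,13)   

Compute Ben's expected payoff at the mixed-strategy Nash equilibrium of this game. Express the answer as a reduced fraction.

45/4

Ava mixes with probability p on the library, chosen so Ben is indifferent: 9p + 12(1−p) = 6p + 13(1−p) gives p = 1/4.
Ben's expected payoff is 9·1/4 + 12·3/4 = 45/4.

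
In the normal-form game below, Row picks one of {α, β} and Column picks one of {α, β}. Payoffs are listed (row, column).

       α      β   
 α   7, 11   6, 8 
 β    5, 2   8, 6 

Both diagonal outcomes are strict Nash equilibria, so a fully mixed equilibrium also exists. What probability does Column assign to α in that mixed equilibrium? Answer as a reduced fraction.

Column's mix q on α must make Row indifferent between α and β.
Row's payoff from α: 7q + 6(1−q). From β: 5q + 8(1−q).
Set equal: 2q = 2(1−q) → q = 2/4 = 1/2.

1/2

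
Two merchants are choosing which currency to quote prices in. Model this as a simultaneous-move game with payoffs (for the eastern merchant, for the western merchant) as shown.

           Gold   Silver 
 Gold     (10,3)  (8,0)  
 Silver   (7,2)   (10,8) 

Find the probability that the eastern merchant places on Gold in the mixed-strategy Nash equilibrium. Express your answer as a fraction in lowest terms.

2/3

The eastern merchant's mix p on Gold must make the western merchant indifferent between Gold and Silver.
The western merchant's payoff from Gold: 3p + 2(1−p). From Silver: 0p + 8(1−p).
Set equal: 3p = 6(1−p) → p = 6/9 = 2/3.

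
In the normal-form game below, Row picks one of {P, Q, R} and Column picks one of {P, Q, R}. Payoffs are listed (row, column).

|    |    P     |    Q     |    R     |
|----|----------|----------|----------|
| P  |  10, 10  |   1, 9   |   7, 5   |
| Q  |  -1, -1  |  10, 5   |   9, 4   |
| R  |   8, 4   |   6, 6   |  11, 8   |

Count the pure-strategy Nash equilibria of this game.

Both P: Row gets 10 (best alternative 8); Column gets 10 (best alternative 9). Neither deviates — NE.
Both Q: Row gets 10 (best alternative 6); Column gets 5 (best alternative 4). Neither deviates — NE.
Both R: Row gets 11 (best alternative 9); Column gets 8 (best alternative 6). Neither deviates — NE.
(R, Q) is not a NE: Row would switch to Q (10 > 6).
No other cell survives both best-response checks, so there are 3 pure NE.

3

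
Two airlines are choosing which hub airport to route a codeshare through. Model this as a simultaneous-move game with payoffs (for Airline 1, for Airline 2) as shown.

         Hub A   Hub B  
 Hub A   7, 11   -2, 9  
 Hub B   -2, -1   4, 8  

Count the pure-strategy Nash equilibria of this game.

Both Hub A: Airline 1 gets 7 (best alternative -2); Airline 2 gets 11 (best alternative 9). Neither deviates — NE.
Both Hub B: Airline 1 gets 4 (best alternative -2); Airline 2 gets 8 (best alternative -1). Neither deviates — NE.
(Hub A, Hub B) is not a NE: Airline 1 would switch to Hub B (4 > -2).
No other cell survives both best-response checks, so there are 2 pure NE.

2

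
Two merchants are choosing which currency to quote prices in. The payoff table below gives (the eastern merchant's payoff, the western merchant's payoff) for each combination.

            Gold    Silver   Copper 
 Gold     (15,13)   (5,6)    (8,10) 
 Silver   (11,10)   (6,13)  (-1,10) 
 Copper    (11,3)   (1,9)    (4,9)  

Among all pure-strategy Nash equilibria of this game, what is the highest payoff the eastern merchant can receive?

Both Gold is a pure NE (the eastern merchant: 15 ≥ 11; the western merchant: 13 ≥ 10). The eastern merchant gets 15.
Both Silver is a pure NE (the eastern merchant: 6 ≥ 5; the western merchant: 13 ≥ 10). The eastern merchant gets 6.
Every other cell has a profitable deviation for at least one player. Highest of {15, 6} is 15.

15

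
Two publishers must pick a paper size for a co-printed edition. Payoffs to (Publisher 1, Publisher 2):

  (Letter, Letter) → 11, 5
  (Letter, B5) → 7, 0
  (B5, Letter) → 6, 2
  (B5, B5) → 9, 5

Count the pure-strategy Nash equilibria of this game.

Both Letter: Publisher 1 gets 11 (best alternative 6); Publisher 2 gets 5 (best alternative 0). Neither deviates — NE.
Both B5: Publisher 1 gets 9 (best alternative 7); Publisher 2 gets 5 (best alternative 2). Neither deviates — NE.
(B5, Letter) is not a NE: Publisher 1 would switch to Letter (11 > 6).
No other cell survives both best-response checks, so there are 2 pure NE.

2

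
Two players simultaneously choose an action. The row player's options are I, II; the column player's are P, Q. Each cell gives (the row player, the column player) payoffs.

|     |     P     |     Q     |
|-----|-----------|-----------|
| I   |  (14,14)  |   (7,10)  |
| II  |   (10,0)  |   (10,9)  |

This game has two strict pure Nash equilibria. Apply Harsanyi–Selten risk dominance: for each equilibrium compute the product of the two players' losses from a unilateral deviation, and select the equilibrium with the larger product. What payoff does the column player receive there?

At (I, P): the row player loses 14 − 10 = 4 by deviating; the column player loses 14 − 10 = 4. Product = 4·4 = 16.
At (II, Q): the row player loses 10 − 7 = 3 by deviating; the column player loses 9 − 0 = 9. Product = 3·9 = 27.
27 > 16, so (II, Q) is risk-dominant. The column player's payoff there is 9.

9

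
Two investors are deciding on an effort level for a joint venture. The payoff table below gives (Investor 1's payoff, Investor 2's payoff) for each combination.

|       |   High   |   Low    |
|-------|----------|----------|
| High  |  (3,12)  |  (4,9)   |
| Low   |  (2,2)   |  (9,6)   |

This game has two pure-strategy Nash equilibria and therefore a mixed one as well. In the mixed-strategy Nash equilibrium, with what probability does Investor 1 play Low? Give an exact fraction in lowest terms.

3/7

Investor 1's mix p on High must make Investor 2 indifferent between High and Low.
Investor 2's payoff from High: 12p + 2(1−p). From Low: 9p + 6(1−p).
Set equal: 3p = 4(1−p) → p = 4/7.
Probability on Low is 1 − 4/7 = 3/7.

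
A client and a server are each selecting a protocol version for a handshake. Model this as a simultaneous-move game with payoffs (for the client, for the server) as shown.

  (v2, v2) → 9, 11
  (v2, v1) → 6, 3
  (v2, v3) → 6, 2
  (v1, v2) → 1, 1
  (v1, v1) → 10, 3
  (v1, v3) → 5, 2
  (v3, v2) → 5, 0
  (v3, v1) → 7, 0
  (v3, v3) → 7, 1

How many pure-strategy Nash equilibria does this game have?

3

Both v2: the client gets 9 (best alternative 5); the server gets 11 (best alternative 3). Neither deviates — NE.
Both v1: the client gets 10 (best alternative 7); the server gets 3 (best alternative 2). Neither deviates — NE.
Both v3: the client gets 7 (best alternative 6); the server gets 1 (best alternative 0). Neither deviates — NE.
(v3, v2) is not a NE: the client would switch to v2 (9 > 5).
No other cell survives both best-response checks, so there are 3 pure NE.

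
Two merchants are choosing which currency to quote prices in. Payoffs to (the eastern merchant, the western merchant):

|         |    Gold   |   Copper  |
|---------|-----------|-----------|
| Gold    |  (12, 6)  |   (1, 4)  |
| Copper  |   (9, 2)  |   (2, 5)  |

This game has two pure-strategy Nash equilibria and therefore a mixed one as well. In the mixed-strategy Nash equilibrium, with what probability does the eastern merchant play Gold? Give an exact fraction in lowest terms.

3/5

The eastern merchant's mix p on Gold must make the western merchant indifferent between Gold and Copper.
The western merchant's payoff from Gold: 6p + 2(1−p). From Copper: 4p + 5(1−p).
Set equal: 2p = 3(1−p) → p = 3/5.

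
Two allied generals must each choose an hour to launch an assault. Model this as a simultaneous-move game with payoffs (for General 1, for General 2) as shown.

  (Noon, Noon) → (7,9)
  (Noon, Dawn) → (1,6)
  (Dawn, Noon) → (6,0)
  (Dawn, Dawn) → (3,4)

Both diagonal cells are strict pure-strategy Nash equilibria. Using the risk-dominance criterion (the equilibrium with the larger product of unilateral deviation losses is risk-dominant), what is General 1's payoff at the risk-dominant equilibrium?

3

At both Noon: General 1 loses 7 − 6 = 1 by deviating; General 2 loses 9 − 6 = 3. Product = 1·3 = 3.
At both Dawn: General 1 loses 3 − 1 = 2 by deviating; General 2 loses 4 − 0 = 4. Product = 2·4 = 8.
8 > 3, so both Dawn is risk-dominant. General 1's payoff there is 3.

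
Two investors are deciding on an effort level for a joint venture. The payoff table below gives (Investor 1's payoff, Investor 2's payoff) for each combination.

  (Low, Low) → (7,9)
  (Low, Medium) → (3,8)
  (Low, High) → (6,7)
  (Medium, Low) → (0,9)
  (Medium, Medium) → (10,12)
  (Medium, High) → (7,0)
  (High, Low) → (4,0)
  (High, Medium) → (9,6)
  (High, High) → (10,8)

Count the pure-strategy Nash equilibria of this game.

Both Low: Investor 1 gets 7 (best alternative 4); Investor 2 gets 9 (best alternative 8). Neither deviates — NE.
Both Medium: Investor 1 gets 10 (best alternative 9); Investor 2 gets 12 (best alternative 9). Neither deviates — NE.
Both High: Investor 1 gets 10 (best alternative 7); Investor 2 gets 8 (best alternative 6). Neither deviates — NE.
(Medium, High) is not a NE: Investor 1 would switch to High (10 > 7).
No other cell survives both best-response checks, so there are 3 pure NE.

3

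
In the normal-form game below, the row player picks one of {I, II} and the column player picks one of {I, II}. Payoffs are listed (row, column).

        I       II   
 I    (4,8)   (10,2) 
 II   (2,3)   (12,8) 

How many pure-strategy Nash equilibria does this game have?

2

Both I: the row player gets 4 (best alternative 2); the column player gets 8 (best alternative 2). Neither deviates — NE.
Both II: the row player gets 12 (best alternative 10); the column player gets 8 (best alternative 3). Neither deviates — NE.
(I, II) is not a NE: the row player would switch to II (12 > 10).
No other cell survives both best-response checks, so there are 2 pure NE.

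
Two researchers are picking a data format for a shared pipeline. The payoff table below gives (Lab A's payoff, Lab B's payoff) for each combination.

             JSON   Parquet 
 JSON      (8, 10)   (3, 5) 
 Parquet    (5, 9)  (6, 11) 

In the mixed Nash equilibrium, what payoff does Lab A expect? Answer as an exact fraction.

Lab B mixes with probability q on JSON, chosen so Lab A is indifferent: 8q + 3(1−q) = 5q + 6(1−q) gives q = 1/2.
Lab A's expected payoff (from either row, since indifferent) is 8·1/2 + 3·1/2 = 11/2.

11/2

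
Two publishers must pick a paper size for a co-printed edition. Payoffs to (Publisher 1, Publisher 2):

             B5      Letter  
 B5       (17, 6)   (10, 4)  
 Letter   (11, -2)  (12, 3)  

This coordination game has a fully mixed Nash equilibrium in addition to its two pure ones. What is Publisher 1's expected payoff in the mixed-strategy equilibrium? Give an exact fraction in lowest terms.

47/4

Publisher 2 mixes with probability q on B5, chosen so Publisher 1 is indifferent: 17q + 10(1−q) = 11q + 12(1−q) gives q = 1/4.
Publisher 1's expected payoff (from either row, since indifferent) is 17·1/4 + 10·3/4 = 47/4.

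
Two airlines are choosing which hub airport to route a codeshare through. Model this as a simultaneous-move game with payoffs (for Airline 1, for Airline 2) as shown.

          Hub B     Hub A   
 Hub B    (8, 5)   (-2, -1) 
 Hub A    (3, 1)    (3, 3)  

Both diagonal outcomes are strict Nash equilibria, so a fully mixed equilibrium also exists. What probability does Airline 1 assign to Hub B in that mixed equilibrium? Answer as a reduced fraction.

Airline 1's mix p on Hub B must make Airline 2 indifferent between Hub B and Hub A.
Airline 2's payoff from Hub B: 5p + 1(1−p). From Hub A: (-1)p + 3(1−p).
Set equal: 6p = 2(1−p) → p = 2/8 = 1/4.

1/4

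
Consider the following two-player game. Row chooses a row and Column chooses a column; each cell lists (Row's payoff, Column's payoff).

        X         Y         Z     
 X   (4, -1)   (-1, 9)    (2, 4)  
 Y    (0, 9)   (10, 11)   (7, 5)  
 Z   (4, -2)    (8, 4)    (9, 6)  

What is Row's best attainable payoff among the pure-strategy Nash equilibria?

Both Y is a pure NE (Row: 10 ≥ 8; Column: 11 ≥ 9). Row gets 10.
Both Z is a pure NE (Row: 9 ≥ 7; Column: 6 ≥ 4). Row gets 9.
Every other cell has a profitable deviation for at least one player. Highest of {10, 9} is 10.

10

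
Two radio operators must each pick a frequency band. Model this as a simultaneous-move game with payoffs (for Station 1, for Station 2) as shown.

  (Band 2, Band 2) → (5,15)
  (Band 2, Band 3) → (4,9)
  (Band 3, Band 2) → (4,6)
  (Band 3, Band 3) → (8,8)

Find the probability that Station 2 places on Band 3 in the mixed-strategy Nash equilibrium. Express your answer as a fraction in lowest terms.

Station 2's mix q on Band 2 must make Station 1 indifferent between Band 2 and Band 3.
Station 1's payoff from Band 2: 5q + 4(1−q). From Band 3: 4q + 8(1−q).
Set equal: 1q = 4(1−q) → q = 4/5.
Probability on Band 3 is 1 − 4/5 = 1/5.

1/5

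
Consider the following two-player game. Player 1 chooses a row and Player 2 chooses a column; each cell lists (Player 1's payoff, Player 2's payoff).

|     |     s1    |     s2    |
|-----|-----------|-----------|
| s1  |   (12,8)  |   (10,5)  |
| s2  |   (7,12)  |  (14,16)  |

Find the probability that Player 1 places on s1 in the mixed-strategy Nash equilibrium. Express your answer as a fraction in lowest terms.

Player 1's mix p on s1 must make Player 2 indifferent between s1 and s2.
Player 2's payoff from s1: 8p + 12(1−p). From s2: 5p + 16(1−p).
Set equal: 3p = 4(1−p) → p = 4/7.

4/7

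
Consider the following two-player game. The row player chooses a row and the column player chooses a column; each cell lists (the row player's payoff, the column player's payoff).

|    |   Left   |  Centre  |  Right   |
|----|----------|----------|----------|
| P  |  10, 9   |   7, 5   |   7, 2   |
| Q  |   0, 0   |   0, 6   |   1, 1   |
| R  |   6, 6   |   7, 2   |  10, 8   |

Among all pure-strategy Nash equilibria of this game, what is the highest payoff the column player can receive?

(P, Left) is a pure NE (the row player: 10 ≥ 6; the column player: 9 ≥ 5). The column player gets 9.
(R, Right) is a pure NE (the row player: 10 ≥ 7; the column player: 8 ≥ 6). The column player gets 8.
Every other cell has a profitable deviation for at least one player. Highest of {9, 8} is 9.

9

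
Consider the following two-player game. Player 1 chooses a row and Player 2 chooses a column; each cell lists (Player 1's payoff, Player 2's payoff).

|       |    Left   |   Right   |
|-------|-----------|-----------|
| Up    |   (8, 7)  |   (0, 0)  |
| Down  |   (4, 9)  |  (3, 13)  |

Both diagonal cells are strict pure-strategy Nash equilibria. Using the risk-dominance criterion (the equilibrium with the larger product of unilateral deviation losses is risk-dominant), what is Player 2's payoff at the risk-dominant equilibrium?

At (Up, Left): Player 1 loses 8 − 4 = 4 by deviating; Player 2 loses 7 − 0 = 7. Product = 4·7 = 28.
At (Down, Right): Player 1 loses 3 − 0 = 3 by deviating; Player 2 loses 13 − 9 = 4. Product = 3·4 = 12.
28 > 12, so (Up, Left) is risk-dominant. Player 2's payoff there is 7.

7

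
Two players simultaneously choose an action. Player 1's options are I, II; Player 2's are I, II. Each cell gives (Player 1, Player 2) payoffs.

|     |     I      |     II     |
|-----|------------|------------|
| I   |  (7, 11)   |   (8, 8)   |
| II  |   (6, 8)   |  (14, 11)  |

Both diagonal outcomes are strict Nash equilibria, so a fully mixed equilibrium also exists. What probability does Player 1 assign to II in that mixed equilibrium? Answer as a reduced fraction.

Player 1's mix p on I must make Player 2 indifferent between I and II.
Player 2's payoff from I: 11p + 8(1−p). From II: 8p + 11(1−p).
Set equal: 3p = 3(1−p) → p = 3/6 = 1/2.
Probability on II is 1 − 1/2 = 1/2.

1/2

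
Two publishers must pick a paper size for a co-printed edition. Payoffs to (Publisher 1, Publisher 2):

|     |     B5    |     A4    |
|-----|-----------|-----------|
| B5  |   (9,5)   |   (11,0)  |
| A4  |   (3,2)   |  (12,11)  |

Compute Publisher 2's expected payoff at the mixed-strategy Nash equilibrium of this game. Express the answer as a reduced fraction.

55/14

Publisher 1 mixes with probability p on B5, chosen so Publisher 2 is indifferent: 5p + 2(1−p) = 0p + 11(1−p) gives p = 9/14.
Publisher 2's expected payoff is 5·9/14 + 2·5/14 = 55/14.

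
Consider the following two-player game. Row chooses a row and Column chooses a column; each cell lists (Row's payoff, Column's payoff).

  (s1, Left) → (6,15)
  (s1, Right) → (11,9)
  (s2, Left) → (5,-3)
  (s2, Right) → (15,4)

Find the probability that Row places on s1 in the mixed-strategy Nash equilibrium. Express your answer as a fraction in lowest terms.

Row's mix p on s1 must make Column indifferent between Left and Right.
Column's payoff from Left: 15p + (-3)(1−p). From Right: 9p + 4(1−p).
Set equal: 6p = 7(1−p) → p = 7/13.

7/13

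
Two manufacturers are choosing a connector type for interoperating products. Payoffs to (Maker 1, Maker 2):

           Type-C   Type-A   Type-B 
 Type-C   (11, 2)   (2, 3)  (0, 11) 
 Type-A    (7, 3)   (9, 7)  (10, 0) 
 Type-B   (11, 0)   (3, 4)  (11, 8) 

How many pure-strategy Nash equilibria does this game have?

2

Both Type-A: Maker 1 gets 9 (best alternative 3); Maker 2 gets 7 (best alternative 3). Neither deviates — NE.
Both Type-B: Maker 1 gets 11 (best alternative 10); Maker 2 gets 8 (best alternative 4). Neither deviates — NE.
Both Type-C is not a NE: Maker 2 would switch to Type-B (11 > 2).
No other cell survives both best-response checks, so there are 2 pure NE.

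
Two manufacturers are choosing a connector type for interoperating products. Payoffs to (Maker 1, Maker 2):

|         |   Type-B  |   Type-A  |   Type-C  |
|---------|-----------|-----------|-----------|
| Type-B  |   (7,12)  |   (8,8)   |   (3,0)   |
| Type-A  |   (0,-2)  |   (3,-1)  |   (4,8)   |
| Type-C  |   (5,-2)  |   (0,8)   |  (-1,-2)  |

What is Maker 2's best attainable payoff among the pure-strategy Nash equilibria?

Both Type-B is a pure NE (Maker 1: 7 ≥ 5; Maker 2: 12 ≥ 8). Maker 2 gets 12.
(Type-A, Type-C) is a pure NE (Maker 1: 4 ≥ 3; Maker 2: 8 ≥ -1). Maker 2 gets 8.
Every other cell has a profitable deviation for at least one player. Highest of {12, 8} is 12.

12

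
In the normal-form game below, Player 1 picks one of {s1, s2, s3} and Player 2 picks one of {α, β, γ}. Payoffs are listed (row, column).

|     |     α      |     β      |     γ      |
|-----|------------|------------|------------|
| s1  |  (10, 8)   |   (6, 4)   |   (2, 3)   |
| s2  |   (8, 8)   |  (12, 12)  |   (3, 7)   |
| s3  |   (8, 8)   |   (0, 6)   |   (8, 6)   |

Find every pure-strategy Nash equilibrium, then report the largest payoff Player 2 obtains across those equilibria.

12

(s1, α) is a pure NE (Player 1: 10 ≥ 8; Player 2: 8 ≥ 4). Player 2 gets 8.
(s2, β) is a pure NE (Player 1: 12 ≥ 6; Player 2: 12 ≥ 8). Player 2 gets 12.
Every other cell has a profitable deviation for at least one player. Highest of {8, 12} is 12.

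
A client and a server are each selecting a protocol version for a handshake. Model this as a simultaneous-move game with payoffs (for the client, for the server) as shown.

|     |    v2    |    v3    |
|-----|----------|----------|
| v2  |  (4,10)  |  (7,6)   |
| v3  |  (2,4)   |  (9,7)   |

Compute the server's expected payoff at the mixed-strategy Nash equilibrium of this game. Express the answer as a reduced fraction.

46/7

The client mixes with probability p on v2, chosen so the server is indifferent: 10p + 4(1−p) = 6p + 7(1−p) gives p = 3/7.
The server's expected payoff is 10·3/7 + 4·4/7 = 46/7.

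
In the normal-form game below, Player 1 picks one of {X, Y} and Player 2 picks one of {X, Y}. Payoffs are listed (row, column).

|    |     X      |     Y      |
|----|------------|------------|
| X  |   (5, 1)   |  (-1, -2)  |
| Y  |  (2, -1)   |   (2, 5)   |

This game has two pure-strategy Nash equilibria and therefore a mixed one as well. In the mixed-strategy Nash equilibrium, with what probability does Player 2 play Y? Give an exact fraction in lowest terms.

Player 2's mix q on X must make Player 1 indifferent between X and Y.
Player 1's payoff from X: 5q + (-1)(1−q). From Y: 2q + 2(1−q).
Set equal: 3q = 3(1−q) → q = 3/6 = 1/2.
Probability on Y is 1 − 1/2 = 1/2.

1/2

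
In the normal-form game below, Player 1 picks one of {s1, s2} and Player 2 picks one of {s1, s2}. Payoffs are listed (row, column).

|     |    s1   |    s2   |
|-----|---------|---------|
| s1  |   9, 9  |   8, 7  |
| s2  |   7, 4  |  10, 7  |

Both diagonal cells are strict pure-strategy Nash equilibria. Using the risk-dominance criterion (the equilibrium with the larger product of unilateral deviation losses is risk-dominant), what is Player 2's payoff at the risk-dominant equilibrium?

7

At both s1: Player 1 loses 9 − 7 = 2 by deviating; Player 2 loses 9 − 7 = 2. Product = 2·2 = 4.
At both s2: Player 1 loses 10 − 8 = 2 by deviating; Player 2 loses 7 − 4 = 3. Product = 2·3 = 6.
6 > 4, so both s2 is risk-dominant. Player 2's payoff there is 7.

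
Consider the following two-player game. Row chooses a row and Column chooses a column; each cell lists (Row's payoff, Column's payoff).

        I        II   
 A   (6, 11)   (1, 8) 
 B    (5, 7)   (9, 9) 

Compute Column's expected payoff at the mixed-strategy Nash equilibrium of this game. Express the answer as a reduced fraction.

43/5

Row mixes with probability p on A, chosen so Column is indifferent: 11p + 7(1−p) = 8p + 9(1−p) gives p = 2/5.
Column's expected payoff is 11·2/5 + 7·3/5 = 43/5.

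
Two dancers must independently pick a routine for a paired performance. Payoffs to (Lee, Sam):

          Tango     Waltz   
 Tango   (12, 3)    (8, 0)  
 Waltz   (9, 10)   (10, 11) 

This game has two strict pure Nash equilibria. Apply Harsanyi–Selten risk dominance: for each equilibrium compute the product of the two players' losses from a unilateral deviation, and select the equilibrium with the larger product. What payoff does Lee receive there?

At both Tango: Lee loses 12 − 9 = 3 by deviating; Sam loses 3 − 0 = 3. Product = 3·3 = 9.
At both Waltz: Lee loses 10 − 8 = 2 by deviating; Sam loses 11 − 10 = 1. Product = 2·1 = 2.
9 > 2, so both Tango is risk-dominant. Lee's payoff there is 12.

12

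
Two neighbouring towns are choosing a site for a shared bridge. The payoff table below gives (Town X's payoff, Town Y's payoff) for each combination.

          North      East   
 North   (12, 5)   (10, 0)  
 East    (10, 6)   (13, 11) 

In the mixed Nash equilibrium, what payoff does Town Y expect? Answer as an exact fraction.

11/2

Town X mixes with probability p on North, chosen so Town Y is indifferent: 5p + 6(1−p) = 0p + 11(1−p) gives p = 1/2.
Town Y's expected payoff is 5·1/2 + 6·1/2 = 11/2.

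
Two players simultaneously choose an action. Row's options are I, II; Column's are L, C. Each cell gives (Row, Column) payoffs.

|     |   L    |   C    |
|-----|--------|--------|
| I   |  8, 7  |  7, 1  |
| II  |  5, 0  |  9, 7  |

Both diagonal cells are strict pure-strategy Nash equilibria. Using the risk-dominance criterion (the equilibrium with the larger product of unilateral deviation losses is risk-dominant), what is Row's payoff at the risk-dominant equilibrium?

At (I, L): Row loses 8 − 5 = 3 by deviating; Column loses 7 − 1 = 6. Product = 3·6 = 18.
At (II, C): Row loses 9 − 7 = 2 by deviating; Column loses 7 − 0 = 7. Product = 2·7 = 14.
18 > 14, so (I, L) is risk-dominant. Row's payoff there is 8.

8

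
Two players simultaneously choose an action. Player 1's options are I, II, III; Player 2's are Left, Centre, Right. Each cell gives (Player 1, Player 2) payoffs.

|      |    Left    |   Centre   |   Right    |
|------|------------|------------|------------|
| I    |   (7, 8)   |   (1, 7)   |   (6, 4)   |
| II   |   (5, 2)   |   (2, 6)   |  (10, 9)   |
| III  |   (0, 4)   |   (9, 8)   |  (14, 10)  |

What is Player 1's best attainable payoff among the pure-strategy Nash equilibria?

14

(I, Left) is a pure NE (Player 1: 7 ≥ 5; Player 2: 8 ≥ 7). Player 1 gets 7.
(III, Right) is a pure NE (Player 1: 14 ≥ 10; Player 2: 10 ≥ 8). Player 1 gets 14.
Every other cell has a profitable deviation for at least one player. Highest of {7, 14} is 14.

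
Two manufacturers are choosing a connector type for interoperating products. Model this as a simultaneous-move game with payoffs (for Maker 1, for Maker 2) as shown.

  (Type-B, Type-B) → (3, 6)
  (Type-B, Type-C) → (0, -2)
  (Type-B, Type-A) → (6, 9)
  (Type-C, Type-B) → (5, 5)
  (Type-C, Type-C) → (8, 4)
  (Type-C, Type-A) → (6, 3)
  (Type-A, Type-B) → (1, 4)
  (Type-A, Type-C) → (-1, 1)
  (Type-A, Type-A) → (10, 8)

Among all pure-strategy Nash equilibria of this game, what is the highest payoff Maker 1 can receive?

(Type-C, Type-B) is a pure NE (Maker 1: 5 ≥ 3; Maker 2: 5 ≥ 4). Maker 1 gets 5.
Both Type-A is a pure NE (Maker 1: 10 ≥ 6; Maker 2: 8 ≥ 4). Maker 1 gets 10.
Every other cell has a profitable deviation for at least one player. Highest of {5, 10} is 10.

10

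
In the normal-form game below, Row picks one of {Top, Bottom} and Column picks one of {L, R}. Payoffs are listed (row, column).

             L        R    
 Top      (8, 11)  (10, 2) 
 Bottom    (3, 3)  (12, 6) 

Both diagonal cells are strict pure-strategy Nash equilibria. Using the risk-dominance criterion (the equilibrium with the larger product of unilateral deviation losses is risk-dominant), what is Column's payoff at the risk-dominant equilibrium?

At (Top, L): Row loses 8 − 3 = 5 by deviating; Column loses 11 − 2 = 9. Product = 5·9 = 45.
At (Bottom, R): Row loses 12 − 10 = 2 by deviating; Column loses 6 − 3 = 3. Product = 2·3 = 6.
45 > 6, so (Top, L) is risk-dominant. Column's payoff there is 11.

11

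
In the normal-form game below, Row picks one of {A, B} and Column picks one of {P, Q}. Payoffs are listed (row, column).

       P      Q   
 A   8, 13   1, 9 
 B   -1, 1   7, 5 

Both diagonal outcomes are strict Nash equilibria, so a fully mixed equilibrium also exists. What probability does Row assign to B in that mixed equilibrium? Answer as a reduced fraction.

Row's mix p on A must make Column indifferent between P and Q.
Column's payoff from P: 13p + 1(1−p). From Q: 9p + 5(1−p).
Set equal: 4p = 4(1−p) → p = 4/8 = 1/2.
Probability on B is 1 − 1/2 = 1/2.

1/2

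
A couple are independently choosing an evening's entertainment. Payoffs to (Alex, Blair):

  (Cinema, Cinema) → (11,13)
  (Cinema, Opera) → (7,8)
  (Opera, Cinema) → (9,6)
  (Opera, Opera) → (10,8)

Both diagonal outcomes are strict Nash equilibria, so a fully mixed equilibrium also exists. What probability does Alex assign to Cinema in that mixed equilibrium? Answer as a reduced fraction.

2/7

Alex's mix p on Cinema must make Blair indifferent between Cinema and Opera.
Blair's payoff from Cinema: 13p + 6(1−p). From Opera: 8p + 8(1−p).
Set equal: 5p = 2(1−p) → p = 2/7.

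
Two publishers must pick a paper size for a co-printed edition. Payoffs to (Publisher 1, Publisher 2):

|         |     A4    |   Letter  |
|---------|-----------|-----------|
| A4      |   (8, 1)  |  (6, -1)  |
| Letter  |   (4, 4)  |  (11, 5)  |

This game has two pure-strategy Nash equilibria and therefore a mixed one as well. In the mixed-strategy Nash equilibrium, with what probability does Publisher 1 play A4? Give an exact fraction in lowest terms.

Publisher 1's mix p on A4 must make Publisher 2 indifferent between A4 and Letter.
Publisher 2's payoff from A4: 1p + 4(1−p). From Letter: (-1)p + 5(1−p).
Set equal: 2p = 1(1−p) → p = 1/3.

1/3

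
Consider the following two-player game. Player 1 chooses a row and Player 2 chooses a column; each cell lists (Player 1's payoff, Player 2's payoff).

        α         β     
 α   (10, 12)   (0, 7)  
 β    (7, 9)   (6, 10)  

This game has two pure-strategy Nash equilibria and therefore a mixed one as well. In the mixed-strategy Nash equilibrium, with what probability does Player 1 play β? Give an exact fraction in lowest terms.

5/6

Player 1's mix p on α must make Player 2 indifferent between α and β.
Player 2's payoff from α: 12p + 9(1−p). From β: 7p + 10(1−p).
Set equal: 5p = 1(1−p) → p = 1/6.
Probability on β is 1 − 1/6 = 5/6.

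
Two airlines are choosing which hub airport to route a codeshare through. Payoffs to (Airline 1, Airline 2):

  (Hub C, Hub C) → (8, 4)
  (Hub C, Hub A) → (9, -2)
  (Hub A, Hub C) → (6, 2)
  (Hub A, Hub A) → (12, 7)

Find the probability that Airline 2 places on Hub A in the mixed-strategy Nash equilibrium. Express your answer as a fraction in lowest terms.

Airline 2's mix q on Hub C must make Airline 1 indifferent between Hub C and Hub A.
Airline 1's payoff from Hub C: 8q + 9(1−q). From Hub A: 6q + 12(1−q).
Set equal: 2q = 3(1−q) → q = 3/5.
Probability on Hub A is 1 − 3/5 = 2/5.

2/5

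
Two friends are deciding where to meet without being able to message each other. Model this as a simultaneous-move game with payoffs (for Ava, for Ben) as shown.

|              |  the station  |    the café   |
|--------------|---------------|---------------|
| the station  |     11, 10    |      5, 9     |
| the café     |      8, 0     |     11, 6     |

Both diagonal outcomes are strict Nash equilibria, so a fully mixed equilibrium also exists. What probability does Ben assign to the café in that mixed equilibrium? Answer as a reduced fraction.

Ben's mix q on the station must make Ava indifferent between the station and the café.
Ava's payoff from the station: 11q + 5(1−q). From the café: 8q + 11(1−q).
Set equal: 3q = 6(1−q) → q = 6/9 = 2/3.
Probability on the café is 1 − 2/3 = 1/3.

1/3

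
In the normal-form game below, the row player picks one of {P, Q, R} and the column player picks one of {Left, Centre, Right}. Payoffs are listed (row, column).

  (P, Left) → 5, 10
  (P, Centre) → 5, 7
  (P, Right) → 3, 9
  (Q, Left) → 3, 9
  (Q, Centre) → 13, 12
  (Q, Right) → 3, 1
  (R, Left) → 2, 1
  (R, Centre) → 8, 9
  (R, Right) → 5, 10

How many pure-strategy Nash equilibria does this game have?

3

(P, Left): the row player gets 5 (best alternative 3); the column player gets 10 (best alternative 9). Neither deviates — NE.
(Q, Centre): the row player gets 13 (best alternative 8); the column player gets 12 (best alternative 9). Neither deviates — NE.
(R, Right): the row player gets 5 (best alternative 3); the column player gets 10 (best alternative 9). Neither deviates — NE.
(P, Right) is not a NE: the row player would switch to R (5 > 3).
No other cell survives both best-response checks, so there are 3 pure NE.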